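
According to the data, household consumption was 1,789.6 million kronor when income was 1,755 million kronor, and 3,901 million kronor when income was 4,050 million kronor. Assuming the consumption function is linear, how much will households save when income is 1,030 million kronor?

S = -92.6

MPC = (3901 − 1789.6)/(4050 − 1755) = 2111.4/2295 = 0.92
a = 1789.6 − 0.92(1755) = 1789.6 − 1614.6 = 175
C = 175 + 0.92(1030) = 1122.6
S = 1030 − 1122.6 = -92.6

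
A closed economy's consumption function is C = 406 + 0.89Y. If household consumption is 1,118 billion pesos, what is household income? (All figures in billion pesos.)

406 + 0.89Y = 1118
0.89Y = 712, so Y = 712/0.89 = 800

Y = 800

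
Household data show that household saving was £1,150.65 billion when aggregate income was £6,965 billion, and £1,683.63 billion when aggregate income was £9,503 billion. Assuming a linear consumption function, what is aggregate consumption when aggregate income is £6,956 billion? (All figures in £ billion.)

C = 5807.24

MPS = ΔS/ΔY = (1683.63 − 1150.65)/(9503 − 6965) = 532.98/2538 = 0.21
MPC = 1 − MPS = 0.79
Autonomous saving = 1150.65 − 0.21(6965) = -312, so a = 312
C = 312 + 0.79(6956) = 312 + 5495.24 = 5807.24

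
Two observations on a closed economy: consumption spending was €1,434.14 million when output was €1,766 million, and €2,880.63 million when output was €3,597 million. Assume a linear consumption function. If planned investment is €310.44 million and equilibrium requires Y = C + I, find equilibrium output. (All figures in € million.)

Y = 1664

MPC = (2880.63 − 1434.14)/(3597 − 1766) = 1446.49/1831 = 0.79
a = 1434.14 − 0.79(1766) = 39
Equilibrium: Y = 39 + 0.79Y + 310.44
0.21Y = 349.44, so Y = 349.44/0.21 = 1664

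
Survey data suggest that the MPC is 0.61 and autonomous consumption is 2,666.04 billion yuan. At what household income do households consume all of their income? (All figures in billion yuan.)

At break-even, C = Y: 2666.04 + 0.61Y = Y
0.39Y = 2666.04, so Y = 2666.04/0.39 = 6836

Y = 6836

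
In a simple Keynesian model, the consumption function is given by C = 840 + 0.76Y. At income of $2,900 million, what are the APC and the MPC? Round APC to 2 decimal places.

MPC = 0.76 (the slope of the consumption function)
C = 840 + 0.76(2900) = 3044, so APC = 3044/2900 = 1.05

APC = 1.05; MPC = 0.76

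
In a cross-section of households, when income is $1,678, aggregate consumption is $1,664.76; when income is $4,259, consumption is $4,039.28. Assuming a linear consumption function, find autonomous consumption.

a = 121

MPC = ΔC/ΔY = (4039.28 − 1664.76)/(4259 − 1678) = 2374.52/2581 = 0.92
a = C − MPC·Y = 1664.76 − 0.92(1678) = 1664.76 − 1543.76 = 121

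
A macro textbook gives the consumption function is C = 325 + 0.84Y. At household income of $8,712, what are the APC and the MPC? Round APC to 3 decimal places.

MPC = 0.84 (the slope of the consumption function)
C = 325 + 0.84(8712) = 7643.08, so APC = 7643.08/8712 = 0.877

APC = 0.877; MPC = 0.84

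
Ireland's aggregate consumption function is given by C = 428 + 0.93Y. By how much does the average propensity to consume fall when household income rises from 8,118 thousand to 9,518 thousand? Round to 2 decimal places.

ΔAPC = 0.01

At Y = 8118: C = 428 + 0.93(8118) = 7977.74, APC = 7977.74/8118 = 0.983
At Y = 9518: C = 9279.74, APC = 9279.74/9518 = 0.975
Fall in APC = 0.983 − 0.975 = 0.008 ≈ 0.01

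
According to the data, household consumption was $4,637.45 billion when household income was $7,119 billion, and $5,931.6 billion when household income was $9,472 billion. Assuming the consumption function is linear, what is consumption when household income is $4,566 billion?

MPC = (5931.6 − 4637.45)/(9472 − 7119) = 1294.15/2353 = 0.55
a = 4637.45 − 0.55(7119) = 4637.45 − 3915.45 = 722
C = 722 + 0.55(4566) = 722 + 2511.3 = 3233.3

C = 3233.3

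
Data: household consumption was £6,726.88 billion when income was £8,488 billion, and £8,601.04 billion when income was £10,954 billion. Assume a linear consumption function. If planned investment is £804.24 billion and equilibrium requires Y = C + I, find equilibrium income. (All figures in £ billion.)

Y = 4501

MPC = (8601.04 − 6726.88)/(10954 − 8488) = 1874.16/2466 = 0.76
a = 6726.88 − 0.76(8488) = 276
Equilibrium: Y = 276 + 0.76Y + 804.24
0.24Y = 1080.24, so Y = 1080.24/0.24 = 4501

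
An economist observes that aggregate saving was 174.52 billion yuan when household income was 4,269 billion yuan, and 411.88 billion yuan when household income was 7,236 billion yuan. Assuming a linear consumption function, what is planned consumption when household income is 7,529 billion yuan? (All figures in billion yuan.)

MPS = ΔS/ΔY = (411.88 − 174.52)/(7236 − 4269) = 237.36/2967 = 0.08
MPC = 1 − MPS = 0.92
Autonomous saving = 174.52 − 0.08(4269) = -167, so a = 167
C = 167 + 0.92(7529) = 167 + 6926.68 = 7093.68

C = 7093.68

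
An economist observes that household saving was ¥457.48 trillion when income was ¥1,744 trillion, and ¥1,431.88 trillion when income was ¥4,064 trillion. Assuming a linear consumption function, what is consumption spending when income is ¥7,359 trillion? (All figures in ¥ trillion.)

C = 4543.22

MPS = ΔS/ΔY = (1431.88 − 457.48)/(4064 − 1744) = 974.4/2320 = 0.42
MPC = 1 − MPS = 0.58
Autonomous saving = 457.48 − 0.42(1744) = -275, so a = 275
C = 275 + 0.58(7359) = 275 + 4268.22 = 4543.22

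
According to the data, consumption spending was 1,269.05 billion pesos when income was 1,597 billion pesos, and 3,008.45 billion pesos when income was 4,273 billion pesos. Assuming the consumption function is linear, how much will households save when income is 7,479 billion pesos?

S = 2386.65

MPC = (3008.45 − 1269.05)/(4273 − 1597) = 1739.4/2676 = 0.65
a = 1269.05 − 0.65(1597) = 1269.05 − 1038.05 = 231
C = 231 + 0.65(7479) = 5092.35
S = 7479 − 5092.35 = 2386.65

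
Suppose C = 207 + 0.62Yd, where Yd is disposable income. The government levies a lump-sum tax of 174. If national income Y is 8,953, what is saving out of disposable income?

S = 3129.02

Yd = Y − T = 8953 − 174 = 8779
C = 207 + 0.62(8779) = 207 + 5442.98 = 5649.98
S = Yd − C = 8779 − 5649.98 = 3129.02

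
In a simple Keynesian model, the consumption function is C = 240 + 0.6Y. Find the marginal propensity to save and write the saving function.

MPS = 0.4; S = -240 + 0.4Y

MPS = 1 − MPC = 1 − 0.6 = 0.4
S = Y − C = -240 + 0.4Y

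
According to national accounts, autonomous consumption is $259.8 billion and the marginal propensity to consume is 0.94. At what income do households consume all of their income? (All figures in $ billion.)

At break-even, C = Y: 259.8 + 0.94Y = Y
0.06Y = 259.8, so Y = 259.8/0.06 = 4330

Y = 4330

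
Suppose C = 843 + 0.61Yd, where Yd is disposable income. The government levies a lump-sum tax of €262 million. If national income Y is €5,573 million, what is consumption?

C = 4082.71

Yd = Y − T = 5573 − 262 = 5311
C = 843 + 0.61(5311) = 843 + 3239.71 = 4082.71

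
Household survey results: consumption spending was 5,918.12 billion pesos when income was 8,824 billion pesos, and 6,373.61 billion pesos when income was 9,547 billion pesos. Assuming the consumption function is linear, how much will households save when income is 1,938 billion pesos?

MPC = (6373.61 − 5918.12)/(9547 − 8824) = 455.49/723 = 0.63
a = 5918.12 − 0.63(8824) = 5918.12 − 5559.12 = 359
C = 359 + 0.63(1938) = 1579.94
S = 1938 − 1579.94 = 358.06

S = 358.06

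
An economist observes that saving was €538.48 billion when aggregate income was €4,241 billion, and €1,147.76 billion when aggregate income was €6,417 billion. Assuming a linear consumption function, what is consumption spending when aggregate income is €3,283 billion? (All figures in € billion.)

C = 3012.76

MPS = ΔS/ΔY = (1147.76 − 538.48)/(6417 − 4241) = 609.28/2176 = 0.28
MPC = 1 − MPS = 0.72
Autonomous saving = 538.48 − 0.28(4241) = -649, so a = 649
C = 649 + 0.72(3283) = 649 + 2363.76 = 3012.76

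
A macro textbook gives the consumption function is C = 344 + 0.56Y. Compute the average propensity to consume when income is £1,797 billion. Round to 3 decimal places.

C = 344 + 0.56(1797) = 1350.32
APC = C/Y = 1350.32/1797 = 0.751

APC = 0.751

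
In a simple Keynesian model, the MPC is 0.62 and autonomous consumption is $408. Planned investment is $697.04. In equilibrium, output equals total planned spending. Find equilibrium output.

Y = C + I = 408 + 0.62Y + 697.04
Y − 0.62Y = 1105.04
0.38Y = 1105.04, so Y = 1105.04/0.38 = 2908

Y = 2908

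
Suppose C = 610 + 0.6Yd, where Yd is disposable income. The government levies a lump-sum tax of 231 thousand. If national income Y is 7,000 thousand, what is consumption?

Yd = Y − T = 7000 − 231 = 6769
C = 610 + 0.6(6769) = 610 + 4061.4 = 4671.4

C = 4671.4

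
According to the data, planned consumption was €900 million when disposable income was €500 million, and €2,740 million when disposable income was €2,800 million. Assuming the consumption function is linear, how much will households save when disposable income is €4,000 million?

MPC = (2740 − 900)/(2800 − 500) = 1840/2300 = 0.8
a = 900 − 0.8(500) = 900 − 400 = 500
C = 500 + 0.8(4000) = 3700
S = 4000 − 3700 = 300

S = 300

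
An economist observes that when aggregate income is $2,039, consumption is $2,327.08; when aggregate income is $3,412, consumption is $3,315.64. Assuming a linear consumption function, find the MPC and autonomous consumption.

MPC = 0.72; a = 859

MPC = ΔC/ΔY = (3315.64 − 2327.08)/(3412 − 2039) = 988.56/1373 = 0.72
a = C − MPC·Y = 2327.08 − 0.72(2039) = 2327.08 − 1468.08 = 859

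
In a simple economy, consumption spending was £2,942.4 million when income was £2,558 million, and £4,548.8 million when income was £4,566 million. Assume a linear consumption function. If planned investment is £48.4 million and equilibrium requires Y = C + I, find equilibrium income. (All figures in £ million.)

Y = 4722

MPC = (4548.8 − 2942.4)/(4566 − 2558) = 1606.4/2008 = 0.8
a = 2942.4 − 0.8(2558) = 896
Equilibrium: Y = 896 + 0.8Y + 48.4
0.2Y = 944.4, so Y = 944.4/0.2 = 4722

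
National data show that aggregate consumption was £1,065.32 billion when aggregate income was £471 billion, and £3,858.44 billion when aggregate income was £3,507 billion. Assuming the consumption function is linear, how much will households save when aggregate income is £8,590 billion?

MPC = (3858.44 − 1065.32)/(3507 − 471) = 2793.12/3036 = 0.92
a = 1065.32 − 0.92(471) = 1065.32 − 433.32 = 632
C = 632 + 0.92(8590) = 8534.8
S = 8590 − 8534.8 = 55.2

S = 55.2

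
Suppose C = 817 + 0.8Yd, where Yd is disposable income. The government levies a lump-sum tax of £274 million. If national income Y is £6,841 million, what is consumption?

C = 6070.6

Yd = Y − T = 6841 − 274 = 6567
C = 817 + 0.8(6567) = 817 + 5253.6 = 6070.6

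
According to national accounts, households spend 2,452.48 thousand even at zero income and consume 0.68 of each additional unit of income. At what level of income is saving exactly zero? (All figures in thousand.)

At break-even, C = Y: 2452.48 + 0.68Y = Y
0.32Y = 2452.48, so Y = 2452.48/0.32 = 7664

Y = 7664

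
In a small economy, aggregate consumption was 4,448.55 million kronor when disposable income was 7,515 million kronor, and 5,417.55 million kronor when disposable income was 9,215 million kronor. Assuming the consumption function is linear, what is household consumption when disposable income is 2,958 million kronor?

C = 1851.06

MPC = (5417.55 − 4448.55)/(9215 − 7515) = 969/1700 = 0.57
a = 4448.55 − 0.57(7515) = 4448.55 − 4283.55 = 165
C = 165 + 0.57(2958) = 165 + 1686.06 = 1851.06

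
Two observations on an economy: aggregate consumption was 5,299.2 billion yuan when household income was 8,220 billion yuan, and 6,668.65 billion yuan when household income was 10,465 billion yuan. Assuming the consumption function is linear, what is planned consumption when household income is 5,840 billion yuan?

MPC = (6668.65 − 5299.2)/(10465 − 8220) = 1369.45/2245 = 0.61
a = 5299.2 − 0.61(8220) = 5299.2 − 5014.2 = 285
C = 285 + 0.61(5840) = 285 + 3562.4 = 3847.4

C = 3847.4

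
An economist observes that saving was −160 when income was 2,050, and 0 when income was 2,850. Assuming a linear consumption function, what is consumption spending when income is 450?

MPS = ΔS/ΔY = (0 − (-160))/(2850 − 2050) = 160/800 = 0.2
MPC = 1 − MPS = 0.8
Autonomous saving = -160 − 0.2(2050) = -570, so a = 570
C = 570 + 0.8(450) = 570 + 360 = 930

C = 930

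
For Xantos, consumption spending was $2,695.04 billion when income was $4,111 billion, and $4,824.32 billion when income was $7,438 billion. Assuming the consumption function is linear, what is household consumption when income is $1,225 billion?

C = 848

MPC = (4824.32 − 2695.04)/(7438 − 4111) = 2129.28/3327 = 0.64
a = 2695.04 − 0.64(4111) = 2695.04 − 2631.04 = 64
C = 64 + 0.64(1225) = 64 + 784 = 848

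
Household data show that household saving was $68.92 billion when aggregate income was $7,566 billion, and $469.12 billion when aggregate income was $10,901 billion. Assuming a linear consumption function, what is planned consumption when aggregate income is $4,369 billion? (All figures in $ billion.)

C = 4683.72

MPS = ΔS/ΔY = (469.12 − 68.92)/(10901 − 7566) = 400.2/3335 = 0.12
MPC = 1 − MPS = 0.88
Autonomous saving = 68.92 − 0.12(7566) = -839, so a = 839
C = 839 + 0.88(4369) = 839 + 3844.72 = 4683.72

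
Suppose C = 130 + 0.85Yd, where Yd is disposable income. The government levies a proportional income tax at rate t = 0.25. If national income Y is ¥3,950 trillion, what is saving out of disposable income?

Yd = (1 − 0.25)(3950) = 0.75(3950) = 2962.5
C = 130 + 0.85(2962.5) = 130 + 2518.125 = 2648.125
S = Yd − C = 2962.5 − 2648.125 = 314.375

S = 314.375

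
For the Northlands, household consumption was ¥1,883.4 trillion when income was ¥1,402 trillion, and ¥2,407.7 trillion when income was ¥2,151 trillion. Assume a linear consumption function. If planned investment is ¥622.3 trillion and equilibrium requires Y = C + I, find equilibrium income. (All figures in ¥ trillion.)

MPC = (2407.7 − 1883.4)/(2151 − 1402) = 524.3/749 = 0.7
a = 1883.4 − 0.7(1402) = 902
Equilibrium: Y = 902 + 0.7Y + 622.3
0.3Y = 1524.3, so Y = 1524.3/0.3 = 5081

Y = 5081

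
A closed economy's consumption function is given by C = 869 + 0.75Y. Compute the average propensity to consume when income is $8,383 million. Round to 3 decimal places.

C = 869 + 0.75(8383) = 7156.25
APC = C/Y = 7156.25/8383 = 0.854

APC = 0.854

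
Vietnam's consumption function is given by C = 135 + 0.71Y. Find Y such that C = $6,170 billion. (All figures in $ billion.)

135 + 0.71Y = 6170
0.71Y = 6035, so Y = 6035/0.71 = 8500

Y = 8500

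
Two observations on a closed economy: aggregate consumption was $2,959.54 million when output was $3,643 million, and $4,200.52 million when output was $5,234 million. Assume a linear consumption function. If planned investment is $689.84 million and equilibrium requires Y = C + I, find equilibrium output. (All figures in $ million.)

MPC = (4200.52 − 2959.54)/(5234 − 3643) = 1240.98/1591 = 0.78
a = 2959.54 − 0.78(3643) = 118
Equilibrium: Y = 118 + 0.78Y + 689.84
0.22Y = 807.84, so Y = 807.84/0.22 = 3672

Y = 3672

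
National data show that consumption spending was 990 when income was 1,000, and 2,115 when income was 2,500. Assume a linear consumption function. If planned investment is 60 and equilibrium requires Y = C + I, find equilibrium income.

Y = 1200

MPC = (2115 − 990)/(2500 − 1000) = 1125/1500 = 0.75
a = 990 − 0.75(1000) = 240
Equilibrium: Y = 240 + 0.75Y + 60
0.25Y = 300, so Y = 300/0.25 = 1200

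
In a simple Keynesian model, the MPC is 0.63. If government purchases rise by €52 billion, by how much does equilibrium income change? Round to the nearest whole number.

ΔY ≈ 141

The multiplier is 1/(1 − MPC) = 1/0.37.
ΔY = 52/0.37 = 140.54 ≈ 141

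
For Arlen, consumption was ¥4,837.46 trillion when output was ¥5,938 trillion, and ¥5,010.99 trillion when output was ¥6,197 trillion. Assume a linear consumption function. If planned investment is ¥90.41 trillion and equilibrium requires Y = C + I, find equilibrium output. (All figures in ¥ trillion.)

MPC = (5010.99 − 4837.46)/(6197 − 5938) = 173.53/259 = 0.67
a = 4837.46 − 0.67(5938) = 859
Equilibrium: Y = 859 + 0.67Y + 90.41
0.33Y = 949.41, so Y = 949.41/0.33 = 2877

Y = 2877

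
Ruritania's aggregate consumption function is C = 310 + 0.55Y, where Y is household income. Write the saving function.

S = Y − C = Y − (310 + 0.55Y) = -310 + (1 − 0.55)Y

S = -310 + 0.45Y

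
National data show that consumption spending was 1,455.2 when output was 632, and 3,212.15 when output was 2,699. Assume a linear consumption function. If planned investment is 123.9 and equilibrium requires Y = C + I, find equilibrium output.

Y = 6946

MPC = (3212.15 − 1455.2)/(2699 − 632) = 1756.95/2067 = 0.85
a = 1455.2 − 0.85(632) = 918
Equilibrium: Y = 918 + 0.85Y + 123.9
0.15Y = 1041.9, so Y = 1041.9/0.15 = 6946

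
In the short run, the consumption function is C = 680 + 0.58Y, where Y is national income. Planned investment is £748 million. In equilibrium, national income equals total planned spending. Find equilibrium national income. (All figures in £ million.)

Y = C + I = 680 + 0.58Y + 748
Y − 0.58Y = 1428
0.42Y = 1428, so Y = 1428/0.42 = 3400

Y = 3400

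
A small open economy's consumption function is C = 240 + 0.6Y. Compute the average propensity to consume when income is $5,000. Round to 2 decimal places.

APC = 0.65

C = 240 + 0.6(5000) = 3240
APC = C/Y = 3240/5000 = 0.65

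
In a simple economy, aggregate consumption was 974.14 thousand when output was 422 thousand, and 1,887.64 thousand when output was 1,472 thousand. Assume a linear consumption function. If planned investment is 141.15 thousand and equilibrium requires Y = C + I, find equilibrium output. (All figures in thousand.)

Y = 5755

MPC = (1887.64 − 974.14)/(1472 − 422) = 913.5/1050 = 0.87
a = 974.14 − 0.87(422) = 607
Equilibrium: Y = 607 + 0.87Y + 141.15
0.13Y = 748.15, so Y = 748.15/0.13 = 5755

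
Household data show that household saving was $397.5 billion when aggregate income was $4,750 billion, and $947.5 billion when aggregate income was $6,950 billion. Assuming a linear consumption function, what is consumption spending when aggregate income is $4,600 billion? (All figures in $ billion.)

C = 4240

MPS = ΔS/ΔY = (947.5 − 397.5)/(6950 − 4750) = 550/2200 = 0.25
MPC = 1 − MPS = 0.75
Autonomous saving = 397.5 − 0.25(4750) = -790, so a = 790
C = 790 + 0.75(4600) = 790 + 3450 = 4240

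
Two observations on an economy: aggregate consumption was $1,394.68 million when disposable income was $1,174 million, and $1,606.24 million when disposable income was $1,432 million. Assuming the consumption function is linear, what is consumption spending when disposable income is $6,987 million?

C = 6161.34

MPC = (1606.24 − 1394.68)/(1432 − 1174) = 211.56/258 = 0.82
a = 1394.68 − 0.82(1174) = 1394.68 − 962.68 = 432
C = 432 + 0.82(6987) = 432 + 5729.34 = 6161.34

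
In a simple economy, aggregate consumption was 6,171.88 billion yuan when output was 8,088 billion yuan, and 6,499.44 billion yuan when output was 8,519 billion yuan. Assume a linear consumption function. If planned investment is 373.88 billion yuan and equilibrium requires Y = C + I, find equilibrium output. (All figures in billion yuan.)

MPC = (6499.44 − 6171.88)/(8519 − 8088) = 327.56/431 = 0.76
a = 6171.88 − 0.76(8088) = 25
Equilibrium: Y = 25 + 0.76Y + 373.88
0.24Y = 398.88, so Y = 398.88/0.24 = 1662

Y = 1662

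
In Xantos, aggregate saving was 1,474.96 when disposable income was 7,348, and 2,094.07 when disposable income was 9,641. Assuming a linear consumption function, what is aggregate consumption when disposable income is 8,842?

C = 6963.66

MPS = ΔS/ΔY = (2094.07 − 1474.96)/(9641 − 7348) = 619.11/2293 = 0.27
MPC = 1 − MPS = 0.73
Autonomous saving = 1474.96 − 0.27(7348) = -509, so a = 509
C = 509 + 0.73(8842) = 509 + 6454.66 = 6963.66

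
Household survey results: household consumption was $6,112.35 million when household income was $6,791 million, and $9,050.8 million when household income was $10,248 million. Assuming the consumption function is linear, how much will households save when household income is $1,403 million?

S = -129.55

MPC = (9050.8 − 6112.35)/(10248 − 6791) = 2938.45/3457 = 0.85
a = 6112.35 − 0.85(6791) = 6112.35 − 5772.35 = 340
C = 340 + 0.85(1403) = 1532.55
S = 1403 − 1532.55 = -129.55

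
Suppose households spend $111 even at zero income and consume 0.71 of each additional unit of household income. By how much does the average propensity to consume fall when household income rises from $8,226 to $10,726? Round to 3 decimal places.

At Y = 8226: C = 111 + 0.71(8226) = 5951.46, APC = 5951.46/8226 = 0.7235
At Y = 10726: C = 7726.46, APC = 7726.46/10726 = 0.7203
Fall in APC = 0.7235 − 0.7203 = 0.0032 ≈ 0.003

ΔAPC = 0.003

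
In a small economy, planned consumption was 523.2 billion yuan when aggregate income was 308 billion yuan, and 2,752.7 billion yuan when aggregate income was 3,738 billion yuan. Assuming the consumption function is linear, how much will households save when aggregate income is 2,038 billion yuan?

S = 390.3

MPC = (2752.7 − 523.2)/(3738 − 308) = 2229.5/3430 = 0.65
a = 523.2 − 0.65(308) = 523.2 − 200.2 = 323
C = 323 + 0.65(2038) = 1647.7
S = 2038 − 1647.7 = 390.3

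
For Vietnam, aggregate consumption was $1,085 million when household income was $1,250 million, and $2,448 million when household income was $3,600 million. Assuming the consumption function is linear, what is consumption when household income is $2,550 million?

C = 1839

MPC = (2448 − 1085)/(3600 − 1250) = 1363/2350 = 0.58
a = 1085 − 0.58(1250) = 1085 − 725 = 360
C = 360 + 0.58(2550) = 360 + 1479 = 1839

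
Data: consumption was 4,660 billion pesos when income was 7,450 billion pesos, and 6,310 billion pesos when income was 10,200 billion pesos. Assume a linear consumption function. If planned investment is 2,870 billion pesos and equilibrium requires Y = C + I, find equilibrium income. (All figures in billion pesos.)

MPC = (6310 − 4660)/(10200 − 7450) = 1650/2750 = 0.6
a = 4660 − 0.6(7450) = 190
Equilibrium: Y = 190 + 0.6Y + 2870
0.4Y = 3060, so Y = 3060/0.4 = 7650

Y = 7650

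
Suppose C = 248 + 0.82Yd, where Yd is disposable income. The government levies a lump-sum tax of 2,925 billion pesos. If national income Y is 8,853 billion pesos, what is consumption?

Yd = Y − T = 8853 − 2925 = 5928
C = 248 + 0.82(5928) = 248 + 4860.96 = 5108.96

C = 5108.96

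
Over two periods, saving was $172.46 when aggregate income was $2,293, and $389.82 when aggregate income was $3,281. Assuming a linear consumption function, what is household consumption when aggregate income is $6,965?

C = 5764.7

MPS = ΔS/ΔY = (389.82 − 172.46)/(3281 − 2293) = 217.36/988 = 0.22
MPC = 1 − MPS = 0.78
Autonomous saving = 172.46 − 0.22(2293) = -332, so a = 332
C = 332 + 0.78(6965) = 332 + 5432.7 = 5764.7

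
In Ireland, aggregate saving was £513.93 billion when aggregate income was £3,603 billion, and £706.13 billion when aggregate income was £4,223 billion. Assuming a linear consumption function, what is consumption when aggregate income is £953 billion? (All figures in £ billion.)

MPS = ΔS/ΔY = (706.13 − 513.93)/(4223 − 3603) = 192.2/620 = 0.31
MPC = 1 − MPS = 0.69
Autonomous saving = 513.93 − 0.31(3603) = -603, so a = 603
C = 603 + 0.69(953) = 603 + 657.57 = 1260.57

C = 1260.57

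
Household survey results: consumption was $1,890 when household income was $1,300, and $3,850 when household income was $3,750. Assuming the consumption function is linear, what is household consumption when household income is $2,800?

MPC = (3850 − 1890)/(3750 − 1300) = 1960/2450 = 0.8
a = 1890 − 0.8(1300) = 1890 − 1040 = 850
C = 850 + 0.8(2800) = 850 + 2240 = 3090

C = 3090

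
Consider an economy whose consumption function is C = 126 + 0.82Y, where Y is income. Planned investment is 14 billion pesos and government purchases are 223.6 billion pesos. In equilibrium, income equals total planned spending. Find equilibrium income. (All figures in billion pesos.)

Y = 2020

Y = C + I + G = 126 + 0.82Y + 14 + 223.6
Y − 0.82Y = 363.6
0.18Y = 363.6, so Y = 363.6/0.18 = 2020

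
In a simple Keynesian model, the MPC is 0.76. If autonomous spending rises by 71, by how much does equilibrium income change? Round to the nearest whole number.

ΔY ≈ 296

The multiplier is 1/(1 − MPC) = 1/0.24.
ΔY = 71/0.24 = 295.83 ≈ 296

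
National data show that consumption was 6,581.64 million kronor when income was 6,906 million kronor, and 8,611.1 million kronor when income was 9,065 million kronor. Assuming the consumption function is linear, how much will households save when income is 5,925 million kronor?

MPC = (8611.1 − 6581.64)/(9065 − 6906) = 2029.46/2159 = 0.94
a = 6581.64 − 0.94(6906) = 6581.64 − 6491.64 = 90
C = 90 + 0.94(5925) = 5659.5
S = 5925 − 5659.5 = 265.5

S = 265.5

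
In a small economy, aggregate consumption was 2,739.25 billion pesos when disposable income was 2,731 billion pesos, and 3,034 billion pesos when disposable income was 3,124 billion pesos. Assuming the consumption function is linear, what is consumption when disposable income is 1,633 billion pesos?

MPC = (3034 − 2739.25)/(3124 − 2731) = 294.75/393 = 0.75
a = 2739.25 − 0.75(2731) = 2739.25 − 2048.25 = 691
C = 691 + 0.75(1633) = 691 + 1224.75 = 1915.75

C = 1915.75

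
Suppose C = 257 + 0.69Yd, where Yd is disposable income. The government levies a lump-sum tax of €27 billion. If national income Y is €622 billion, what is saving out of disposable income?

S = -72.55

Yd = Y − T = 622 − 27 = 595
C = 257 + 0.69(595) = 257 + 410.55 = 667.55
S = Yd − C = 595 − 667.55 = -72.55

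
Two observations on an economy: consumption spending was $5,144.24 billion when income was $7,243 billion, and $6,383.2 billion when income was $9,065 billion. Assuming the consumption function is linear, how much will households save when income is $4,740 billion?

S = 1297.8

MPC = (6383.2 − 5144.24)/(9065 − 7243) = 1238.96/1822 = 0.68
a = 5144.24 − 0.68(7243) = 5144.24 − 4925.24 = 219
C = 219 + 0.68(4740) = 3442.2
S = 4740 − 3442.2 = 1297.8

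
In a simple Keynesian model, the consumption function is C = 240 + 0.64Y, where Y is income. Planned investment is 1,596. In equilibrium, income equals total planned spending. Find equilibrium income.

Y = C + I = 240 + 0.64Y + 1596
Y − 0.64Y = 1836
0.36Y = 1836, so Y = 1836/0.36 = 5100

Y = 5100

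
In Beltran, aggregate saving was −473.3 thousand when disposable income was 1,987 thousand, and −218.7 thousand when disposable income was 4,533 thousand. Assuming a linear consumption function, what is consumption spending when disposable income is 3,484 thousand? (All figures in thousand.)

C = 3807.6

MPS = ΔS/ΔY = (-218.7 − (-473.3))/(4533 − 1987) = 254.6/2546 = 0.1
MPC = 1 − MPS = 0.9
Autonomous saving = -473.3 − 0.1(1987) = -672, so a = 672
C = 672 + 0.9(3484) = 672 + 3135.6 = 3807.6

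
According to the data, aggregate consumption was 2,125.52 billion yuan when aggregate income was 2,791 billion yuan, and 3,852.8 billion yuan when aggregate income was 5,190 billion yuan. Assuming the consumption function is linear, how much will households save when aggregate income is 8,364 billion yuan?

MPC = (3852.8 − 2125.52)/(5190 − 2791) = 1727.28/2399 = 0.72
a = 2125.52 − 0.72(2791) = 2125.52 − 2009.52 = 116
C = 116 + 0.72(8364) = 6138.08
S = 8364 − 6138.08 = 2225.92

S = 2225.92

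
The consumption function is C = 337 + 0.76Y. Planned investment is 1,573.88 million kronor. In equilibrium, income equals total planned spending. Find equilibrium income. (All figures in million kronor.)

Y = 7962

Y = C + I = 337 + 0.76Y + 1573.88
Y − 0.76Y = 1910.88
0.24Y = 1910.88, so Y = 1910.88/0.24 = 7962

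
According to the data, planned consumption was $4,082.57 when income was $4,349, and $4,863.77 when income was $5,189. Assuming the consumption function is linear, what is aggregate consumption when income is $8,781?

MPC = (4863.77 − 4082.57)/(5189 − 4349) = 781.2/840 = 0.93
a = 4082.57 − 0.93(4349) = 4082.57 − 4044.57 = 38
C = 38 + 0.93(8781) = 38 + 8166.33 = 8204.33

C = 8204.33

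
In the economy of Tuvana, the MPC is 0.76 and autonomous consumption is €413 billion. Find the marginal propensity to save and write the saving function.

MPS = 1 − MPC = 1 − 0.76 = 0.24
S = Y − C = -413 + 0.24Y

MPS = 0.24; S = -413 + 0.24Y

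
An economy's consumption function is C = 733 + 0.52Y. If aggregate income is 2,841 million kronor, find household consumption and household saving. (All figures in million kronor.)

C = 733 + 0.52(2841) = 733 + 1477.32 = 2210.32
S = Y − C = 2841 − 2210.32 = 630.68

C = 2210.32; S = 630.68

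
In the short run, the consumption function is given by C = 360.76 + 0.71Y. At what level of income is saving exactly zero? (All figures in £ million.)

At break-even, C = Y: 360.76 + 0.71Y = Y
0.29Y = 360.76, so Y = 360.76/0.29 = 1244

Y = 1244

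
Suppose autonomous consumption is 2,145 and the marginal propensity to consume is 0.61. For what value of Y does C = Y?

Y = 5500

At break-even, C = Y: 2145 + 0.61Y = Y
0.39Y = 2145, so Y = 2145/0.39 = 5500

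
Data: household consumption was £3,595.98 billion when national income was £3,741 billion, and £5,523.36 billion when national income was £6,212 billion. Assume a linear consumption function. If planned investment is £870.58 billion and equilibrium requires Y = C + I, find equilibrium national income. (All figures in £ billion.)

MPC = (5523.36 − 3595.98)/(6212 − 3741) = 1927.38/2471 = 0.78
a = 3595.98 − 0.78(3741) = 678
Equilibrium: Y = 678 + 0.78Y + 870.58
0.22Y = 1548.58, so Y = 1548.58/0.22 = 7039

Y = 7039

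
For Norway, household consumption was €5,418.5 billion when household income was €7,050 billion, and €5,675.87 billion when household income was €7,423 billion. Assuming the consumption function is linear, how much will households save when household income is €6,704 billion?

S = 1524.24

MPC = (5675.87 − 5418.5)/(7423 − 7050) = 257.37/373 = 0.69
a = 5418.5 − 0.69(7050) = 5418.5 − 4864.5 = 554
C = 554 + 0.69(6704) = 5179.76
S = 6704 − 5179.76 = 1524.24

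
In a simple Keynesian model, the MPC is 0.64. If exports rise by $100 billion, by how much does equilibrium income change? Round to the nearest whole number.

ΔY ≈ 278

The multiplier is 1/(1 − MPC) = 1/0.36.
ΔY = 100/0.36 = 277.78 ≈ 278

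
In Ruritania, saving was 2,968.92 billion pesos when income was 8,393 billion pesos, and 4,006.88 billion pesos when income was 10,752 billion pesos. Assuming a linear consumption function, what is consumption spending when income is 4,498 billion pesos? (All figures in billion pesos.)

MPS = ΔS/ΔY = (4006.88 − 2968.92)/(10752 − 8393) = 1037.96/2359 = 0.44
MPC = 1 − MPS = 0.56
Autonomous saving = 2968.92 − 0.44(8393) = -724, so a = 724
C = 724 + 0.56(4498) = 724 + 2518.88 = 3242.88

C = 3242.88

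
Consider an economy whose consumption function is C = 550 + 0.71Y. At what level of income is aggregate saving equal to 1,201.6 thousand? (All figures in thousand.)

Y = 6040

S = Y − C = -550 + 0.29Y
-550 + 0.29Y = 1201.6, so 0.29Y = 1751.6 and Y = 6040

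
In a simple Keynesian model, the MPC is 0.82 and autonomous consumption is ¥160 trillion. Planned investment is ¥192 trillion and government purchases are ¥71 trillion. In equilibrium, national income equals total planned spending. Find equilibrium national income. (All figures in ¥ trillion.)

Y = 2350

Y = C + I + G = 160 + 0.82Y + 192 + 71
Y − 0.82Y = 423
0.18Y = 423, so Y = 423/0.18 = 2350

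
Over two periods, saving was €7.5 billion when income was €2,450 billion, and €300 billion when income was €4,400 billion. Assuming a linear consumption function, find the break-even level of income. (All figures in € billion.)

Y = 2400

MPS = ΔS/ΔY = (300 − 7.5)/(4400 − 2450) = 292.5/1950 = 0.15
MPC = 1 − MPS = 0.85
From S(2450) = 7.5: −a + 0.15(2450) = 7.5, so a = 367.5 − 7.5 = 360
Break-even (S = 0): Y = a/MPS = 360/0.15 = 2400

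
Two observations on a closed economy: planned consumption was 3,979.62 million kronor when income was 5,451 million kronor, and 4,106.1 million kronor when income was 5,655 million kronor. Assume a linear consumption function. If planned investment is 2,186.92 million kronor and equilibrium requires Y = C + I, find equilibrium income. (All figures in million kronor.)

MPC = (4106.1 − 3979.62)/(5655 − 5451) = 126.48/204 = 0.62
a = 3979.62 − 0.62(5451) = 600
Equilibrium: Y = 600 + 0.62Y + 2186.92
0.38Y = 2786.92, so Y = 2786.92/0.38 = 7334

Y = 7334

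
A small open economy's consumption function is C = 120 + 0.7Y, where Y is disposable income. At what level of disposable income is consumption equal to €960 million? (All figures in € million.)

Y = 1200

120 + 0.7Y = 960
0.7Y = 840, so Y = 840/0.7 = 1200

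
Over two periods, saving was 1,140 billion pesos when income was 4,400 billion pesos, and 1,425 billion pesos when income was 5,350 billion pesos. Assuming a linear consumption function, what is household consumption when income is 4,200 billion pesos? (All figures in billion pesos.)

C = 3120

MPS = ΔS/ΔY = (1425 − 1140)/(5350 − 4400) = 285/950 = 0.3
MPC = 1 − MPS = 0.7
Autonomous saving = 1140 − 0.3(4400) = -180, so a = 180
C = 180 + 0.7(4200) = 180 + 2940 = 3120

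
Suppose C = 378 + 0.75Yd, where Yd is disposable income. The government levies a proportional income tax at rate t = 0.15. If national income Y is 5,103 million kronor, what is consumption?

Yd = (1 − 0.15)(5103) = 0.85(5103) = 4337.55
C = 378 + 0.75(4337.55) = 378 + 3253.1625 = 3631.1625

C = 3631.1625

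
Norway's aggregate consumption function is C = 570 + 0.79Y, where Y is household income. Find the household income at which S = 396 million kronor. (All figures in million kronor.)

S = Y − C = -570 + 0.21Y
-570 + 0.21Y = 396, so 0.21Y = 966 and Y = 4600

Y = 4600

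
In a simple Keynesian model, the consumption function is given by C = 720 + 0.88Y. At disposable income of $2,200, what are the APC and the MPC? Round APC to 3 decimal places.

APC = 1.207; MPC = 0.88

MPC = 0.88 (the slope of the consumption function)
C = 720 + 0.88(2200) = 2656, so APC = 2656/2200 = 1.207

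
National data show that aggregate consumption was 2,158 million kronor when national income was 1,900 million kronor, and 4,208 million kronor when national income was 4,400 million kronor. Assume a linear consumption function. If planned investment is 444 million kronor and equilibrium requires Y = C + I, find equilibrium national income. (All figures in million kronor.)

MPC = (4208 − 2158)/(4400 − 1900) = 2050/2500 = 0.82
a = 2158 − 0.82(1900) = 600
Equilibrium: Y = 600 + 0.82Y + 444
0.18Y = 1044, so Y = 1044/0.18 = 5800

Y = 5800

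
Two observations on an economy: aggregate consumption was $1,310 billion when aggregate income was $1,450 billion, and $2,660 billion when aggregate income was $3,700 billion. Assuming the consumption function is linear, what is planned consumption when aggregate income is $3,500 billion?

C = 2540

MPC = (2660 − 1310)/(3700 − 1450) = 1350/2250 = 0.6
a = 1310 − 0.6(1450) = 1310 − 870 = 440
C = 440 + 0.6(3500) = 440 + 2100 = 2540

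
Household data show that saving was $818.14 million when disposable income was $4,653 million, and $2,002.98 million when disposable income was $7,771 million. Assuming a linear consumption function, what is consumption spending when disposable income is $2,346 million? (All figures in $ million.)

C = 2404.52

MPS = ΔS/ΔY = (2002.98 − 818.14)/(7771 − 4653) = 1184.84/3118 = 0.38
MPC = 1 − MPS = 0.62
Autonomous saving = 818.14 − 0.38(4653) = -950, so a = 950
C = 950 + 0.62(2346) = 950 + 1454.52 = 2404.52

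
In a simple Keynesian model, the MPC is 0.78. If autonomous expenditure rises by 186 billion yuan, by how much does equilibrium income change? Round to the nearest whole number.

ΔY ≈ 845

The multiplier is 1/(1 − MPC) = 1/0.22.
ΔY = 186/0.22 = 845.45 ≈ 845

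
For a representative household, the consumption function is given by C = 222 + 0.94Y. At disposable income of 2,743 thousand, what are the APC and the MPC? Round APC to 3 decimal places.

MPC = 0.94 (the slope of the consumption function)
C = 222 + 0.94(2743) = 2800.42, so APC = 2800.42/2743 = 1.021

APC = 1.021; MPC = 0.94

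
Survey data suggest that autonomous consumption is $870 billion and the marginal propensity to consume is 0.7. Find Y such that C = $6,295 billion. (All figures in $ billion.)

870 + 0.7Y = 6295
0.7Y = 5425, so Y = 5425/0.7 = 7750

Y = 7750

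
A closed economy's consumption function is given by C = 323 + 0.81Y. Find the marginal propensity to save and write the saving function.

MPS = 0.19; S = -323 + 0.19Y

MPS = 1 − MPC = 1 − 0.81 = 0.19
S = Y − C = -323 + 0.19Y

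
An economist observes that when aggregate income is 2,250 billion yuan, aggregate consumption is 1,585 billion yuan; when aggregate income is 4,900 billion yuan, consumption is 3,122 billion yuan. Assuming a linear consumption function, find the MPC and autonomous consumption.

MPC = 0.58; a = 280

MPC = ΔC/ΔY = (3122 − 1585)/(4900 − 2250) = 1537/2650 = 0.58
a = C − MPC·Y = 1585 − 0.58(2250) = 1585 − 1305 = 280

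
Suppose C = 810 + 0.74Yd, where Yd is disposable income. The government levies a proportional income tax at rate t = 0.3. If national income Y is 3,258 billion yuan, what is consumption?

Yd = (1 − 0.3)(3258) = 0.7(3258) = 2280.6
C = 810 + 0.74(2280.6) = 810 + 1687.644 = 2497.644

C = 2497.644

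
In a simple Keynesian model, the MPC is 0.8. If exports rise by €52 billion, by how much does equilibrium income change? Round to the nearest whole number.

ΔY ≈ 260

The multiplier is 1/(1 − MPC) = 1/0.2.
ΔY = 52/0.2 = 260.00 ≈ 260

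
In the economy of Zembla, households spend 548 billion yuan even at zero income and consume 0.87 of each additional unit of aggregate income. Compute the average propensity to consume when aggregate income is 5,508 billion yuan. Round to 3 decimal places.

APC = 0.969

C = 548 + 0.87(5508) = 5339.96
APC = C/Y = 5339.96/5508 = 0.969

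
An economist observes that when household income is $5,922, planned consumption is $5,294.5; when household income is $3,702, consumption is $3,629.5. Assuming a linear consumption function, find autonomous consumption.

a = 853

MPC = ΔC/ΔY = (5294.5 − 3629.5)/(5922 − 3702) = 1665/2220 = 0.75
a = C − MPC·Y = 3629.5 − 0.75(3702) = 3629.5 − 2776.5 = 853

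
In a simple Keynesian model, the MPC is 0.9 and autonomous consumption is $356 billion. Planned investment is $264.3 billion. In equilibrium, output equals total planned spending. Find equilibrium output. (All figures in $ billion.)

Y = C + I = 356 + 0.9Y + 264.3
Y − 0.9Y = 620.3
0.1Y = 620.3, so Y = 620.3/0.1 = 6203

Y = 6203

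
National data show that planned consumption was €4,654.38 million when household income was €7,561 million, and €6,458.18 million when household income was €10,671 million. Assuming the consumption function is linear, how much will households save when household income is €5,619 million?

MPC = (6458.18 − 4654.38)/(10671 − 7561) = 1803.8/3110 = 0.58
a = 4654.38 − 0.58(7561) = 4654.38 − 4385.38 = 269
C = 269 + 0.58(5619) = 3528.02
S = 5619 − 3528.02 = 2090.98

S = 2090.98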